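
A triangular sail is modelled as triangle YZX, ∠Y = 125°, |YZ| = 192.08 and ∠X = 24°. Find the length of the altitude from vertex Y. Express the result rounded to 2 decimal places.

The third angle is ∠Z = 180° − ∠X − ∠Y = 31.00°.
Law of sines: |ZX| = |YZ|·sin Y/sin X ≈ 386.84.
Law of sines: |XY| = |YZ|·sin Z/sin X ≈ 243.22.
Area = ½·|YZ|·|ZX|·sin Z ≈ 19135.
The altitude from Y has length 2·area/|ZX| ≈ 98.929.

98.93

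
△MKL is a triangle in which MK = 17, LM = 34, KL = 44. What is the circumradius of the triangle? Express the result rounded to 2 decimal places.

By the law of cosines, cos M = (LM² + MK² − KL²) / (2·LM·MK) ≈ -0.42474, so ∠M ≈ 115.13°.
Circumradius = KL/(2 sin M) ≈ 24.301.

R ≈ 24.30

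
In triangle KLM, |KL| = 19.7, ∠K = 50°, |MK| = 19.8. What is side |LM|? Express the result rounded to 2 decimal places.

By the law of cosines, |LM|² = |MK|² + |KL|² − 2·|MK|·|KL|·cos K = 278.68, so |LM| ≈ 16.694.

16.69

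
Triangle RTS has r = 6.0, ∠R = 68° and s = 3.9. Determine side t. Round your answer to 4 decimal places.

6.2489

Law of sines: sin S = s·sin R/r ≈ 0.60267.
Since r ≥ s, only the acute value applies: ∠S ≈ 37.06°.
Then ∠T = 180° − ∠R − ∠S ≈ 74.94°.
Law of sines gives t = r·sin T/sin R ≈ 6.2489.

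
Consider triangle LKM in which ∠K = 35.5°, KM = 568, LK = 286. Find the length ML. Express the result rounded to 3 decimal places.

By the law of cosines, ML² = LK² + KM² − 2·LK·KM·cos K = 1.3992e+05, so ML ≈ 374.05.

374.055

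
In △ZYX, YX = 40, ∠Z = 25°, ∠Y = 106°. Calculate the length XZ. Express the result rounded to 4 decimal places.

90.9816

The third angle is ∠X = 180° − ∠Z − ∠Y = 49.00°.
Law of sines: XZ = YX·sin Y/sin Z ≈ 90.982.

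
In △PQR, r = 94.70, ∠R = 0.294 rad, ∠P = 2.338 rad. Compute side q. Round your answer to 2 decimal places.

159.42

The third angle is ∠Q = π − ∠R − ∠P = 0.510 rad.
Law of sines: q = r·sin Q/sin R ≈ 159.42.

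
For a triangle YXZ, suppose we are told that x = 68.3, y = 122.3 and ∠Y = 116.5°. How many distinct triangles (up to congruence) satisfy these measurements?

x·sin Y = 68.3·sin(116.5°) ≈ 61.12.
Since ∠Y is not acute, a triangle exists only if y > x; here y > x, so there is exactly one triangle.

1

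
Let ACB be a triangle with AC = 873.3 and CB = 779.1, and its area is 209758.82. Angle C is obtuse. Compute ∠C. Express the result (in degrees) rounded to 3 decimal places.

∠C ≈ 141.933°

From area = ½·AC·CB·sin C, we get sin C = 2·area/(AC·CB) ≈ 0.61659.
Taking the obtuse solution, ∠C ≈ 141.93°.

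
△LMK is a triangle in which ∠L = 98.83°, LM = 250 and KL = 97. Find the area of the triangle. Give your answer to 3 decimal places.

area ≈ 11981.296

Area = ½·KL·LM·sin L ≈ 11981.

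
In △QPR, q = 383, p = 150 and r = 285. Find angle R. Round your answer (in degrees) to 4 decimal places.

By the law of cosines, cos R = (q² + p² − r²) / (2·q·p) ≈ 0.76557, so ∠R ≈ 40.04°.

∠R ≈ 40.0423°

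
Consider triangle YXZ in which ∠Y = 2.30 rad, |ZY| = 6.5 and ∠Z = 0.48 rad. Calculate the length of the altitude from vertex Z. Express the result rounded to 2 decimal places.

The third angle is ∠X = π − ∠Z − ∠Y = 0.362 rad.
Law of sines: |XZ| = |ZY|·sin Y/sin X ≈ 13.701.
Law of sines: |YX| = |ZY|·sin Z/sin X ≈ 8.4846.
Area = ½·|ZY|·|XZ|·sin Z ≈ 20.563.
The altitude from Z has length 2·area/|YX| ≈ 4.8471.

4.85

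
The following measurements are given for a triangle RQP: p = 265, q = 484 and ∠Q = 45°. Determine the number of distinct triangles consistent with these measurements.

1

p·sin Q = 265·sin(45°) ≈ 187.4.
Since q ≥ p, exactly one triangle exists.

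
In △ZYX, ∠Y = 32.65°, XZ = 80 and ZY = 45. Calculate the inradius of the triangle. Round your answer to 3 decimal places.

Law of sines: sin X = ZY·sin Y/XZ ≈ 0.30347.
Since XZ ≥ ZY, only the acute value applies: ∠X ≈ 17.67°.
Then ∠Z = 180° − ∠Y − ∠X ≈ 129.68°.
Law of sines gives YX = XZ·sin Z/sin Y ≈ 114.12.
Area = ½·XZ·ZY·sin Z ≈ 1385.2.
Semiperimeter s = (114.12+80+45)/2 = 119.56.
Inradius = area/s = 1385.2/119.56 ≈ 11.586.

r ≈ 11.586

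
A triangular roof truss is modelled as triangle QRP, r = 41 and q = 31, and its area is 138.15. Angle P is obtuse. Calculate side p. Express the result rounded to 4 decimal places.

71.5766

From area = ½·q·r·sin P, we get sin P = 2·area/(q·r) ≈ 0.21739.
Taking the obtuse solution, ∠P ≈ 2.922 rad.
Law of cosines then gives p ≈ 71.577.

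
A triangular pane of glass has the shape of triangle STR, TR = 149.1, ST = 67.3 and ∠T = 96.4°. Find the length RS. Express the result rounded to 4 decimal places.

170.2855

By the law of cosines, RS² = ST² + TR² − 2·ST·TR·cos T = 28997, so RS ≈ 170.29.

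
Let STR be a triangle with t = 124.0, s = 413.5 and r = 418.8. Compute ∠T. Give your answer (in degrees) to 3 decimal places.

By the law of cosines, cos T = (r² + s² − t²) / (2·r·s) ≈ 0.95569, so ∠T ≈ 17.12°.

∠T ≈ 17.121°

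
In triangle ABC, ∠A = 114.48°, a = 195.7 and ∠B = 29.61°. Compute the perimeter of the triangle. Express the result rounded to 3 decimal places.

perimeter ≈ 428.063

The third angle is ∠C = 180° − ∠A − ∠B = 35.91°.
Law of sines: b = a·sin B/sin A ≈ 106.24.
Law of sines: c = a·sin C/sin A ≈ 126.12.
Semiperimeter s = (195.7+106.24+126.12)/2 = 214.03.
Perimeter = 195.7 + 106.24 + 126.12 = 428.06.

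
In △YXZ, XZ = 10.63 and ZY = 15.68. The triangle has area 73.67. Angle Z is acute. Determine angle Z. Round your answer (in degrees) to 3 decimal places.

From area = ½·XZ·ZY·sin Z, we get sin Z = 2·area/(XZ·ZY) ≈ 0.88398.
Taking the acute solution, ∠Z ≈ 62.13°.

∠Z ≈ 62.126°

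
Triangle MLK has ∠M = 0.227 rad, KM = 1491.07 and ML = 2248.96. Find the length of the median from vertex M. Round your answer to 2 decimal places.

By the law of cosines, LK² = KM² + ML² − 2·KM·ML·cos M = 7.4645e+05, so LK ≈ 863.97.
Median from M: ½√(2·KM² + 2·ML² − LK²) ≈ 1858.5.

1858.48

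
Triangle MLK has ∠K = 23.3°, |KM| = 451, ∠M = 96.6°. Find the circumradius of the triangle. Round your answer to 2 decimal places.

The third angle is ∠L = 180° − ∠K − ∠M = 60.10°.
Law of sines: |LK| = |KM|·sin M/sin L ≈ 516.8.
Law of sines: |ML| = |KM|·sin K/sin L ≈ 205.78.
Circumradius = |KM|/(2 sin L) ≈ 260.12.

R ≈ 260.12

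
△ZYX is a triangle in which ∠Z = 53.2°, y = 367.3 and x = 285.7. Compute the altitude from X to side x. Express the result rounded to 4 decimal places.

294.1086

By the law of cosines, z² = y² + x² − 2·y·x·cos Z = 90814, so z ≈ 301.35.
Area = ½·y·x·sin Z ≈ 42013.
The altitude from X has length 2·area/x ≈ 294.11.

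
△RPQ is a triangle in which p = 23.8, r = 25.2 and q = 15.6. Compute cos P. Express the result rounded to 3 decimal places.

cos P ≈ 0.397

By the law of cosines, cos P = (q² + r² − p²) / (2·q·r) ≈ 0.39677, so ∠P ≈ 66.62°.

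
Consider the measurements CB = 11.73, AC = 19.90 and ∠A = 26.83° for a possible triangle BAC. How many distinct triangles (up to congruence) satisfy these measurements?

AC·sin A = 19.90·sin(26.83°) ≈ 8.982.
Since AC sin A < CB < AC (8.982 < 11.73 < 19.90), two triangles exist.

2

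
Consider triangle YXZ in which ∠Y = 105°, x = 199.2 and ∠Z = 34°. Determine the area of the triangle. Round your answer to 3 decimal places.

The third angle is ∠X = 180° − ∠Z − ∠Y = 41.00°.
Law of sines: y = x·sin Y/sin X ≈ 293.29.
Law of sines: z = x·sin Z/sin X ≈ 169.79.
Area = ½·x·y·sin Z ≈ 16335.

area ≈ 16334.701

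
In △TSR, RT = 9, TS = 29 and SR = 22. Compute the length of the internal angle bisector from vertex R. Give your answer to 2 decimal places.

By the law of cosines, cos R = (SR² + RT² − TS²) / (2·SR·RT) ≈ -0.69697, so ∠R ≈ 2.342 rad.
The bisector from R has length 2·SR·RT·cos(∠R/2)/(SR+RT) ≈ 4.9723.

t_R ≈ 4.97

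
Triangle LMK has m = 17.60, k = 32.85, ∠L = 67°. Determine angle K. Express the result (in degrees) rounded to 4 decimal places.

By the law of cosines, l² = m² + k² − 2·m·k·cos L = 937.07, so l ≈ 30.612.
Law of cosines again: cos K = (l² + m² − k²)/(2·l·m) ≈ 0.15564, so ∠K ≈ 81.05°.

81.0459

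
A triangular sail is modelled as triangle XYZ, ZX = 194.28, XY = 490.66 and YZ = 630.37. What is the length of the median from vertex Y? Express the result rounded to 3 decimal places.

Median from Y: ½√(2·XY² + 2·YZ² − ZX²) ≈ 556.44.

556.436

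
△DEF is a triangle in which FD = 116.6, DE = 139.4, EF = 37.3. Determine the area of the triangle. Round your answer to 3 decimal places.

area ≈ 1869.139

Semiperimeter s = (37.3 + 116.6 + 139.4)/2 = 146.65.
Heron's formula: area = √(146.65·109.35·30.05·7.25) ≈ 1869.1.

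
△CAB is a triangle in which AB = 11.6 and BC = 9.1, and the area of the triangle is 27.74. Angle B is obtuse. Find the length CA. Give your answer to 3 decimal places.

From area = ½·AB·BC·sin B, we get sin B = 2·area/(AB·BC) ≈ 0.52558.
Taking the obtuse solution, ∠B ≈ 148.29°.
Law of cosines then gives CA ≈ 19.924.

19.924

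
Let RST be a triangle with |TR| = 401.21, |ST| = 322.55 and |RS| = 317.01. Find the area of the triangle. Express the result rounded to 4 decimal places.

Semiperimeter s = (322.55 + 401.21 + 317.01)/2 = 520.38.
Heron's formula: area = √(520.38·197.83·119.18·203.38) ≈ 49952.

49952.2795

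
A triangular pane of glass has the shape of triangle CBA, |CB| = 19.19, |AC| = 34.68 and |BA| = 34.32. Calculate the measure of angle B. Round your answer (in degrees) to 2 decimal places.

∠B ≈ 74.89°

By the law of cosines, cos B = (|CB|² + |BA|² − |AC|²) / (2·|CB|·|BA|) ≈ 0.26072, so ∠B ≈ 74.89°.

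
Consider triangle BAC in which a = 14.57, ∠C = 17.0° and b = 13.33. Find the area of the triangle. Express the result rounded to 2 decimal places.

Area = ½·b·a·sin C ≈ 28.392.

area ≈ 28.39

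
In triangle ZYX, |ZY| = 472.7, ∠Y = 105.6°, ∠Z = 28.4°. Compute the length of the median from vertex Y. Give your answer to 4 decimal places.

The third angle is ∠X = 180° − ∠Z − ∠Y = 46.00°.
Law of sines: |YX| = |ZY|·sin Z/sin X ≈ 312.55.
Law of sines: |XZ| = |ZY|·sin Y/sin X ≈ 632.92.
Median from Y: ½√(2·|ZY|² + 2·|YX|² − |XZ|²) ≈ 245.8.

245.7997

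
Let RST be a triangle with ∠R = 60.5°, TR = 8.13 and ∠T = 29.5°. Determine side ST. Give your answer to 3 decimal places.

The third angle is ∠S = 180° − ∠T − ∠R = 90.00°.
Law of sines: ST = TR·sin R/sin S ≈ 7.076.

7.076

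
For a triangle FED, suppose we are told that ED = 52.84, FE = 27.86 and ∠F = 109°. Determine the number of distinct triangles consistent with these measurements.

1

FE·sin F = 27.86·sin(109°) ≈ 26.34.
Since ∠F is not acute, a triangle exists only if ED > FE; here ED > FE, so there is exactly one triangle.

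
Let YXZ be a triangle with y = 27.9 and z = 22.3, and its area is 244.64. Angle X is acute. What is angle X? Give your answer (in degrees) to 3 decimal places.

From area = ½·z·y·sin X, we get sin X = 2·area/(z·y) ≈ 0.78641.
Taking the acute solution, ∠X ≈ 51.85°.

51.851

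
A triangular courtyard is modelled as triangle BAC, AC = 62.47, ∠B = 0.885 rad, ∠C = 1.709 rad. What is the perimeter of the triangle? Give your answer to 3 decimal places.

perimeter ≈ 184.445

The third angle is ∠A = π − ∠C − ∠B = 0.548 rad.
Law of sines: CB = AC·sin A/sin B ≈ 42.025.
Law of sines: BA = AC·sin C/sin B ≈ 79.95.
Semiperimeter s = (62.47+42.025+79.95)/2 = 92.223.
Perimeter = 62.47 + 42.025 + 79.95 = 184.45.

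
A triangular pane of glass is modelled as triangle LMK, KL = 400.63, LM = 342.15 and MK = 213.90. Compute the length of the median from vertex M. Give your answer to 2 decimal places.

203.18

Median from M: ½√(2·LM² + 2·MK² − KL²) ≈ 203.18.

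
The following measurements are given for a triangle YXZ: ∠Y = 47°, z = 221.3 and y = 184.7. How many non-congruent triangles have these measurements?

z·sin Y = 221.3·sin(47°) ≈ 161.8.
Since z sin Y < y < z (161.8 < 184.7 < 221.3), two triangles exist.

2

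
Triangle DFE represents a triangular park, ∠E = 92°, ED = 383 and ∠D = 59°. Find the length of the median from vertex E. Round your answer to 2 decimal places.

383.12

The third angle is ∠F = 180° − ∠E − ∠D = 29.00°.
Law of sines: FE = ED·sin D/sin F ≈ 677.16.
Law of sines: DF = ED·sin E/sin F ≈ 789.52.
Median from E: ½√(2·FE² + 2·ED² − DF²) ≈ 383.12.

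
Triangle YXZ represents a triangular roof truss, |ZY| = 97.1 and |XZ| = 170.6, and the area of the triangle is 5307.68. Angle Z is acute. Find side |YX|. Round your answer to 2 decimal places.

From area = ½·|XZ|·|ZY|·sin Z, we get sin Z = 2·area/(|XZ|·|ZY|) ≈ 0.64082.
Taking the acute solution, ∠Z ≈ 39.85°.
Law of cosines then gives |YX| ≈ 114.45.

114.45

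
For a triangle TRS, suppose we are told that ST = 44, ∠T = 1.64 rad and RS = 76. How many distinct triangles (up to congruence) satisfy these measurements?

ST·sin T = 44·sin(1.64 rad) ≈ 43.89.
Since ∠T is not acute, a triangle exists only if RS > ST; here RS > ST, so there is exactly one triangle.

1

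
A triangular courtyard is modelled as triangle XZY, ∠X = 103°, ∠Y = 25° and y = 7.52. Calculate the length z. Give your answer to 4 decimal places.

The third angle is ∠Z = 180° − ∠Y − ∠X = 52.00°.
Law of sines: z = y·sin Z/sin Y ≈ 14.022.

14.0217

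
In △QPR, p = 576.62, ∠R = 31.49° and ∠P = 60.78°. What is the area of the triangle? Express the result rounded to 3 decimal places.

The third angle is ∠Q = 180° − ∠P − ∠R = 87.73°.
Law of sines: q = p·sin Q/sin P ≈ 660.17.
Law of sines: r = p·sin R/sin P ≈ 345.11.
Area = ½·p·q·sin R ≈ 99421.

area ≈ 99421.231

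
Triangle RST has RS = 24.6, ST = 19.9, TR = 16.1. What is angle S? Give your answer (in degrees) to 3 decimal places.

By the law of cosines, cos S = (RS² + ST² − TR²) / (2·RS·ST) ≈ 0.75781, so ∠S ≈ 40.73°.

∠S ≈ 40.728°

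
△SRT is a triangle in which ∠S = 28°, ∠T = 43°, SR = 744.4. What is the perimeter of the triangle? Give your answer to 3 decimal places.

perimeter ≈ 2288.859

The third angle is ∠R = 180° − ∠T − ∠S = 109.00°.
Law of sines: RT = SR·sin S/sin T ≈ 512.43.
Law of sines: TS = SR·sin R/sin T ≈ 1032.
Semiperimeter s = (512.43+1032+744.4)/2 = 1144.4.
Perimeter = 512.43 + 1032 + 744.4 = 2288.9.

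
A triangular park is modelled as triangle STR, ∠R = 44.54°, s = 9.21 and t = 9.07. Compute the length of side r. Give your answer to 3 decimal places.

6.929

By the law of cosines, r² = s² + t² − 2·s·t·cos R = 48.008, so r ≈ 6.9288.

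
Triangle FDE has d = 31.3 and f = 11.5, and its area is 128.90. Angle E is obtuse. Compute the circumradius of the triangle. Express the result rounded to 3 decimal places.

From area = ½·f·d·sin E, we get sin E = 2·area/(f·d) ≈ 0.71621.
Taking the obtuse solution, ∠E ≈ 134.26°.
Law of cosines then gives e ≈ 40.179.
Circumradius = e/(2 sin E) ≈ 28.05.

R ≈ 28.050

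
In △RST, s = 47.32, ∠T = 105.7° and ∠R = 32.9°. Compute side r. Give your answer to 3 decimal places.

38.867

The third angle is ∠S = 180° − ∠T − ∠R = 41.40°.
Law of sines: r = s·sin R/sin S ≈ 38.867.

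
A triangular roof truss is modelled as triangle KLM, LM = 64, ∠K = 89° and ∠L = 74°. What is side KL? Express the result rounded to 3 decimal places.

18.715

The third angle is ∠M = 180° − ∠K − ∠L = 17.00°.
Law of sines: KL = LM·sin M/sin K ≈ 18.715.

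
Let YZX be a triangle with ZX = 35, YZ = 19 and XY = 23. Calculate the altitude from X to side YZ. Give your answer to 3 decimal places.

h_X ≈ 21.243

Semiperimeter s = (35 + 23 + 19)/2 = 38.5.
Heron's formula: area = √(38.5·3.5·15.5·19.5) ≈ 201.81.
The altitude from X has length 2·area/YZ ≈ 21.243.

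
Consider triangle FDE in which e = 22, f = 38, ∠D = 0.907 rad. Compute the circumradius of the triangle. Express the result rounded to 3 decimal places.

19.021

By the law of cosines, d² = e² + f² − 2·e·f·cos D = 897.86, so d ≈ 29.964.
Area = ½·e·f·sin D ≈ 329.24.
Circumradius = d/(2 sin D) ≈ 19.021.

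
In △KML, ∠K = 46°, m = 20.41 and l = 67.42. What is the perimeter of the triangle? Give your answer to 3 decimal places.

143.059

By the law of cosines, k² = m² + l² − 2·m·l·cos K = 3050.3, so k ≈ 55.229.
Semiperimeter s = (55.229+20.41+67.42)/2 = 71.53.
Perimeter = 55.229 + 20.41 + 67.42 = 143.06.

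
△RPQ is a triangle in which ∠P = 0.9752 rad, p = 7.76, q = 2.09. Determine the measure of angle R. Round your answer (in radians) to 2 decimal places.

Law of sines: sin Q = q·sin P/p ≈ 0.22296.
Since p ≥ q, only the acute value applies: ∠Q ≈ 0.2248 rad.
Then ∠R = π − ∠P − ∠Q ≈ 1.9415 rad.

∠R ≈ 1.94 rad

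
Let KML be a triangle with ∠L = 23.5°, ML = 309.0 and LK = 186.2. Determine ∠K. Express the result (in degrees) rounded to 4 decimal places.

By the law of cosines, KM² = ML² + LK² − 2·ML·LK·cos L = 24624, so KM ≈ 156.92.
Law of cosines again: cos K = (LK² + KM² − ML²)/(2·LK·KM) ≈ -0.61924, so ∠K ≈ 128.26°.

∠K ≈ 128.2609°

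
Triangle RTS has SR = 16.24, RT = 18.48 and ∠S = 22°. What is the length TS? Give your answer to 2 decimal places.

32.51

Law of sines: sin T = SR·sin S/RT ≈ 0.32920.
Since RT ≥ SR, only the acute value applies: ∠T ≈ 19.22°.
Then ∠R = 180° − ∠S − ∠T ≈ 138.78°.
Law of sines gives TS = RT·sin R/sin S ≈ 32.507.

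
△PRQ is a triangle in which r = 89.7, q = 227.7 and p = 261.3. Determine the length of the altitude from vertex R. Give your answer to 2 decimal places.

222.85

Semiperimeter s = (261.3 + 89.7 + 227.7)/2 = 289.35.
Heron's formula: area = √(289.35·28.05·199.65·61.65) ≈ 9994.9.
The altitude from R has length 2·area/r ≈ 222.85.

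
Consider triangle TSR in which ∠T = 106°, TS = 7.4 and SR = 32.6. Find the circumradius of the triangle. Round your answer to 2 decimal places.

16.96

Law of sines: sin R = TS·sin T/SR ≈ 0.21820.
Since SR ≥ TS, only the acute value applies: ∠R ≈ 12.60°.
Then ∠S = 180° − ∠T − ∠R ≈ 61.40°.
Law of sines gives RT = SR·sin S/sin T ≈ 29.775.
Circumradius = SR/(2 sin T) ≈ 16.957.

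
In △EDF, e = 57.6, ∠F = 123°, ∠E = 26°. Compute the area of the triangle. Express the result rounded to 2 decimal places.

area ≈ 1634.57

The third angle is ∠D = 180° − ∠F − ∠E = 31.00°.
Law of sines: d = e·sin D/sin E ≈ 67.674.
Law of sines: f = e·sin F/sin E ≈ 110.2.
Area = ½·e·d·sin F ≈ 1634.6.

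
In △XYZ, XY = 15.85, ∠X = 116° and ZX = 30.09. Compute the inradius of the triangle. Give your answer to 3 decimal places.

r ≈ 5.006

By the law of cosines, YZ² = ZX² + XY² − 2·ZX·XY·cos X = 1574.8, so YZ ≈ 39.683.
Area = ½·ZX·XY·sin X ≈ 214.33.
Semiperimeter s = (39.683+30.09+15.85)/2 = 42.812.
Inradius = area/s = 214.33/42.812 ≈ 5.0063.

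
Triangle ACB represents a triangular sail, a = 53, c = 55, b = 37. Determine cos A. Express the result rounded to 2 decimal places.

0.39

By the law of cosines, cos A = (c² + b² − a²) / (2·c·b) ≈ 0.38943, so ∠A ≈ 67.08°.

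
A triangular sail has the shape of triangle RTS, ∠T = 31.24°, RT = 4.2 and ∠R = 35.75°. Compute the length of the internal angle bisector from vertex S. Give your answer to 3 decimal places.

The third angle is ∠S = 180° − ∠R − ∠T = 113.01°.
Law of sines: TS = RT·sin R/sin S ≈ 2.666.
Law of sines: SR = RT·sin T/sin S ≈ 2.3665.
The bisector from S has length 2·TS·SR·cos(∠S/2)/(TS+SR) ≈ 1.3837.

t_S ≈ 1.384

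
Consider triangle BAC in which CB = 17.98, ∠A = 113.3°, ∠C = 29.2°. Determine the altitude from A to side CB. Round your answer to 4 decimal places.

5.8140

The third angle is ∠B = 180° − ∠A − ∠C = 37.50°.
Law of sines: AC = CB·sin B/sin A ≈ 11.917.
Law of sines: BA = CB·sin C/sin A ≈ 9.5506.
Area = ½·CB·AC·sin C ≈ 52.268.
The altitude from A has length 2·area/CB ≈ 5.814.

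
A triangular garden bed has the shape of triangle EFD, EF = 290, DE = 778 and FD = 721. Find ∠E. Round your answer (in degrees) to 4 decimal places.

67.9308

By the law of cosines, cos E = (DE² + EF² − FD²) / (2·DE·EF) ≈ 0.37573, so ∠E ≈ 67.93°.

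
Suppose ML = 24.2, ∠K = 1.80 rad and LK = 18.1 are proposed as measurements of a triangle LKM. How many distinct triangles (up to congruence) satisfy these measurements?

LK·sin K = 18.1·sin(1.80 rad) ≈ 17.63.
Since ∠K is not acute, a triangle exists only if ML > LK; here ML > LK, so there is exactly one triangle.

1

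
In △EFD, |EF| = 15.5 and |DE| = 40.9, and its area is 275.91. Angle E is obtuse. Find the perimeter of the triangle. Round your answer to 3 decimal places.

perimeter ≈ 106.771

From area = ½·|DE|·|EF|·sin E, we get sin E = 2·area/(|DE|·|EF|) ≈ 0.87045.
Taking the obtuse solution, ∠E ≈ 119.49°.
Law of cosines then gives |FD| ≈ 50.371.
Perimeter = 50.371 + 40.9 + 15.5 = 106.77.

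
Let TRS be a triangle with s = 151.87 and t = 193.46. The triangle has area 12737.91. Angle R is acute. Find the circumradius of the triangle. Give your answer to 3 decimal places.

From area = ½·s·t·sin R, we get sin R = 2·area/(s·t) ≈ 0.86709.
Taking the acute solution, ∠R ≈ 60.12°.
Law of cosines then gives r ≈ 176.69.
Circumradius = r/(2 sin R) ≈ 101.89.

101.886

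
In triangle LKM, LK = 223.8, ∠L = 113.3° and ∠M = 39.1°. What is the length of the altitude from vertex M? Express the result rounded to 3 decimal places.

The third angle is ∠K = 180° − ∠M − ∠L = 27.60°.
Law of sines: KM = LK·sin L/sin M ≈ 325.92.
Law of sines: ML = LK·sin K/sin M ≈ 164.4.
Area = ½·LK·KM·sin K ≈ 16896.
The altitude from M has length 2·area/LK ≈ 151.

h_M ≈ 150.996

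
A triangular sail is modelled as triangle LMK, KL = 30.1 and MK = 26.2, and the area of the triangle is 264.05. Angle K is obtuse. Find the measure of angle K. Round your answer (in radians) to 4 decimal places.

∠K ≈ 2.4079 rad

From area = ½·MK·KL·sin K, we get sin K = 2·area/(MK·KL) ≈ 0.66965.
Taking the obtuse solution, ∠K ≈ 2.408 rad.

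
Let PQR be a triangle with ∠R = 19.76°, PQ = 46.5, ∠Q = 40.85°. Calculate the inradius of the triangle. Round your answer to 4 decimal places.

14.2210

The third angle is ∠P = 180° − ∠Q − ∠R = 119.39°.
Law of sines: QR = PQ·sin P/sin R ≈ 119.84.
Law of sines: RP = PQ·sin Q/sin R ≈ 89.963.
Area = ½·PQ·QR·sin Q ≈ 1822.4.
Semiperimeter s = (119.84+89.963+46.5)/2 = 128.15.
Inradius = area/s = 1822.4/128.15 ≈ 14.221.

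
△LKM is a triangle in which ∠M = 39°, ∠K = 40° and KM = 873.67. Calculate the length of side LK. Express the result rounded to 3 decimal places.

560.109

The third angle is ∠L = 180° − ∠K − ∠M = 101.00°.
Law of sines: LK = KM·sin M/sin L ≈ 560.11.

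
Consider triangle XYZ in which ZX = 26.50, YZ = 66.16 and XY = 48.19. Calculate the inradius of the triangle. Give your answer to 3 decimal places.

Semiperimeter s = (66.16 + 26.5 + 48.19)/2 = 70.425.
Heron's formula: area = √(70.425·4.265·43.925·22.235) ≈ 541.62.
Inradius = area/s = 541.62/70.425 ≈ 7.6908.

r ≈ 7.691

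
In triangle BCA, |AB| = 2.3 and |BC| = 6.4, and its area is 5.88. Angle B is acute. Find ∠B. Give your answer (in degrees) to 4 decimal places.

From area = ½·|AB|·|BC|·sin B, we get sin B = 2·area/(|AB|·|BC|) ≈ 0.79891.
Taking the acute solution, ∠B ≈ 53.03°.

53.0264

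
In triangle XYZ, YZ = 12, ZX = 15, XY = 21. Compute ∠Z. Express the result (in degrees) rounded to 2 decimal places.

101.54

By the law of cosines, cos Z = (YZ² + ZX² − XY²) / (2·YZ·ZX) ≈ -0.20000, so ∠Z ≈ 101.54°.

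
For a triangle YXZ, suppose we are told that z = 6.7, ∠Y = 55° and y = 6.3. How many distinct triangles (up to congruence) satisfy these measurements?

z·sin Y = 6.7·sin(55°) ≈ 5.488.
Since z sin Y < y < z (5.488 < 6.3 < 6.7), two triangles exist.

2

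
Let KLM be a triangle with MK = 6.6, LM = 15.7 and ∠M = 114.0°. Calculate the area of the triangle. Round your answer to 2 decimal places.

Area = ½·LM·MK·sin M ≈ 47.331.

area ≈ 47.33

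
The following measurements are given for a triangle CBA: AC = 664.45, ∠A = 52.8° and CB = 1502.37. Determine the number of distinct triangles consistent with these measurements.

AC·sin A = 664.45·sin(52.8°) ≈ 529.3.
Since CB ≥ AC, exactly one triangle exists.

1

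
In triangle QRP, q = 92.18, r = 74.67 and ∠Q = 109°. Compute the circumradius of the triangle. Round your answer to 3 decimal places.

48.746

Law of sines: sin R = r·sin Q/q ≈ 0.76591.
Since q ≥ r, only the acute value applies: ∠R ≈ 49.99°.
Then ∠P = 180° − ∠Q − ∠R ≈ 21.01°.
Law of sines gives p = q·sin P/sin Q ≈ 34.956.
Circumradius = q/(2 sin Q) ≈ 48.746.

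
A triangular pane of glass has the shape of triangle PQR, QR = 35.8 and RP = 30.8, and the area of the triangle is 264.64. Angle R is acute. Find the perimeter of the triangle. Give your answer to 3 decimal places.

From area = ½·QR·RP·sin R, we get sin R = 2·area/(QR·RP) ≈ 0.48001.
Taking the acute solution, ∠R ≈ 0.501 rad.
Law of cosines then gives PQ ≈ 17.195.
Perimeter = 35.8 + 30.8 + 17.195 = 83.795.

perimeter ≈ 83.795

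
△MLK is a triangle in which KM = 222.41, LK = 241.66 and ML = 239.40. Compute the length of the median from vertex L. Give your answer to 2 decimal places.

m_L ≈ 213.28

Median from L: ½√(2·ML² + 2·LK² − KM²) ≈ 213.28.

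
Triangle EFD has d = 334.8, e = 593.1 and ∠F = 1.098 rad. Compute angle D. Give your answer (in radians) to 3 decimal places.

∠D ≈ 0.595 rad

By the law of cosines, f² = d² + e² − 2·d·e·cos F = 2.8301e+05, so f ≈ 531.99.
Law of cosines again: cos D = (e² + f² − d²)/(2·e·f) ≈ 0.82829, so ∠D ≈ 0.595 rad.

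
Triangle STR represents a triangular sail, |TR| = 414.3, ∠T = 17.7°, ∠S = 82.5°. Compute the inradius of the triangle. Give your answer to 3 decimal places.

The third angle is ∠R = 180° − ∠S − ∠T = 79.80°.
Law of sines: |RS| = |TR|·sin T/sin S ≈ 127.05.
Law of sines: |ST| = |TR|·sin R/sin S ≈ 411.27.
Area = ½·|TR|·|RS|·sin R ≈ 25902.
Semiperimeter s = (414.3+127.05+411.27)/2 = 476.31.
Inradius = area/s = 25902/476.31 ≈ 54.381.

r ≈ 54.381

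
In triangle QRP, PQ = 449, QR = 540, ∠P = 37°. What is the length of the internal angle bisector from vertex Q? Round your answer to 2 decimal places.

Law of sines: sin R = PQ·sin P/QR ≈ 0.50040.
Since QR ≥ PQ, only the acute value applies: ∠R ≈ 30.03°.
Then ∠Q = 180° − ∠P − ∠R ≈ 112.97°.
Law of sines gives RP = QR·sin Q/sin P ≈ 826.12.
The bisector from Q has length 2·PQ·QR·cos(∠Q/2)/(PQ+QR) ≈ 270.72.

270.72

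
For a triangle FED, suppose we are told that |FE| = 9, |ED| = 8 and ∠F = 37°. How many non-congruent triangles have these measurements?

2

|FE|·sin F = 9·sin(37°) ≈ 5.416.
Since |FE| sin F < |ED| < |FE| (5.416 < 8 < 9), two triangles exist.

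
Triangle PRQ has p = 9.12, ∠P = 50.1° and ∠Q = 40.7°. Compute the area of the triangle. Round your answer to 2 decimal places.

35.35

The third angle is ∠R = 180° − ∠Q − ∠P = 89.20°.
Law of sines: r = p·sin R/sin P ≈ 11.887.
Law of sines: q = p·sin Q/sin P ≈ 7.7521.
Area = ½·p·r·sin Q ≈ 35.346.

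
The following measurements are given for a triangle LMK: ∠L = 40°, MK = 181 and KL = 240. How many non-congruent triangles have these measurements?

KL·sin L = 240·sin(40°) ≈ 154.3.
Since KL sin L < MK < KL (154.3 < 181 < 240), two triangles exist.

2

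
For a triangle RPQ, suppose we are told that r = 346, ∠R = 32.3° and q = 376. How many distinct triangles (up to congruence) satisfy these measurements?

q·sin R = 376·sin(32.3°) ≈ 200.9.
Since q sin R < r < q (200.9 < 346 < 376), two triangles exist.

2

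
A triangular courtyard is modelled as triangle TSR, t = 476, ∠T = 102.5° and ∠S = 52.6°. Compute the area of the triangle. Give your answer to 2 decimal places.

area ≈ 38812.24

The third angle is ∠R = 180° − ∠T − ∠S = 24.90°.
Law of sines: s = t·sin S/sin T ≈ 387.32.
Law of sines: r = t·sin R/sin T ≈ 205.28.
Area = ½·t·s·sin R ≈ 38812.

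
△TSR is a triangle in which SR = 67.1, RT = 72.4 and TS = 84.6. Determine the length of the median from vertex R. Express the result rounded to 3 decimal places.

Median from R: ½√(2·SR² + 2·RT² − TS²) ≈ 55.523.

55.523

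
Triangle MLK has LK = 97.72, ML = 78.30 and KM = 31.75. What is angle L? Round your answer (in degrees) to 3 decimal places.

∠L ≈ 16.510°

By the law of cosines, cos L = (ML² + LK² − KM²) / (2·ML·LK) ≈ 0.95877, so ∠L ≈ 16.51°.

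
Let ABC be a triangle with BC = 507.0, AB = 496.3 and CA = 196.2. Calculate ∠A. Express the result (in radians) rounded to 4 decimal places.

∠A ≈ 1.4278 rad

By the law of cosines, cos A = (CA² + AB² − BC²) / (2·CA·AB) ≈ 0.14254, so ∠A ≈ 1.428 rad.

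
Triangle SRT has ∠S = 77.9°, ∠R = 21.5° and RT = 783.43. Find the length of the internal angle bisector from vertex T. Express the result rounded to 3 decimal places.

The third angle is ∠T = 180° − ∠S − ∠R = 80.60°.
Law of sines: TS = RT·sin R/sin S ≈ 293.65.
Law of sines: SR = RT·sin T/sin S ≈ 790.47.
The bisector from T has length 2·RT·TS·cos(∠T/2)/(RT+TS) ≈ 325.8.

t_T ≈ 325.799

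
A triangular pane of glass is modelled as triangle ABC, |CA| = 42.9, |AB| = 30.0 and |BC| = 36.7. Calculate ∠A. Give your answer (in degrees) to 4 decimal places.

By the law of cosines, cos A = (|CA|² + |AB|² − |BC|²) / (2·|CA|·|AB|) ≈ 0.54138, so ∠A ≈ 57.22°.

∠A ≈ 57.2222°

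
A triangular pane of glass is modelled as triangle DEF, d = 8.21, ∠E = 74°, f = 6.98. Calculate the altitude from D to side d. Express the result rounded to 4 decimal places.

h_D ≈ 6.7096

By the law of cosines, e² = f² + d² − 2·f·d·cos E = 84.533, so e ≈ 9.1942.
Area = ½·f·d·sin E ≈ 27.543.
The altitude from D has length 2·area/d ≈ 6.7096.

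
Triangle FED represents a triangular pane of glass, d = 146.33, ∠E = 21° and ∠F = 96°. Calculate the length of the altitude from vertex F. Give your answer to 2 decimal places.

52.44

The third angle is ∠D = 180° − ∠F − ∠E = 63.00°.
Law of sines: f = d·sin F/sin D ≈ 163.33.
Law of sines: e = d·sin E/sin D ≈ 58.855.
Area = ½·d·f·sin E ≈ 4282.5.
The altitude from F has length 2·area/f ≈ 52.44.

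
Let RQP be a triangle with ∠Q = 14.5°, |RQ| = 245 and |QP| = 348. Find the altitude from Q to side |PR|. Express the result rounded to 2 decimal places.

168.55

By the law of cosines, |PR|² = |RQ|² + |QP|² − 2·|RQ|·|QP|·cos Q = 16040, so |PR| ≈ 126.65.
Area = ½·|RQ|·|QP|·sin Q ≈ 10674.
The altitude from Q has length 2·area/|PR| ≈ 168.55.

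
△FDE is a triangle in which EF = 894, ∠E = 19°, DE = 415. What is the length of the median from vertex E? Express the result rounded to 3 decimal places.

By the law of cosines, FD² = DE² + EF² − 2·DE·EF·cos E = 2.6987e+05, so FD ≈ 519.49.
Median from E: ½√(2·DE² + 2·EF² − FD²) ≈ 646.73.

m_E ≈ 646.733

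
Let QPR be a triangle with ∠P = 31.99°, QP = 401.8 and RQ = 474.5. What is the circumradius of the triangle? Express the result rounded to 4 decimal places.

447.8348

Law of sines: sin R = QP·sin P/RQ ≈ 0.44860.
Since RQ ≥ QP, only the acute value applies: ∠R ≈ 26.65°.
Then ∠Q = 180° − ∠P − ∠R ≈ 121.36°.
Law of sines gives PR = RQ·sin Q/sin P ≈ 764.86.
Circumradius = RQ/(2 sin P) ≈ 447.83.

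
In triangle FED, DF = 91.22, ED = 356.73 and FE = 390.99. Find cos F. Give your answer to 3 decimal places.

By the law of cosines, cos F = (DF² + FE² − ED²) / (2·DF·FE) ≈ 0.47577, so ∠F ≈ 1.075 rad.

cos F ≈ 0.476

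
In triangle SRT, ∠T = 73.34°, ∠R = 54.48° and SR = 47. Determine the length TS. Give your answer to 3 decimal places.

The third angle is ∠S = 180° − ∠R − ∠T = 52.18°.
Law of sines: TS = SR·sin R/sin T ≈ 39.93.

39.930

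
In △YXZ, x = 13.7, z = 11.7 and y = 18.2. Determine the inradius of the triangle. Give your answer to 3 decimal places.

r ≈ 3.676

Semiperimeter s = (18.2 + 13.7 + 11.7)/2 = 21.8.
Heron's formula: area = √(21.8·3.6·8.1·10.1) ≈ 80.128.
Inradius = area/s = 80.128/21.8 ≈ 3.6756.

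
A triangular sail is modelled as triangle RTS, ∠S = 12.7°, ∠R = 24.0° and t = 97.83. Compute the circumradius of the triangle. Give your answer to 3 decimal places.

81.849

The third angle is ∠T = 180° − ∠S − ∠R = 143.30°.
Law of sines: r = t·sin R/sin T ≈ 66.582.
Law of sines: s = t·sin S/sin T ≈ 35.988.
Circumradius = t/(2 sin T) ≈ 81.849.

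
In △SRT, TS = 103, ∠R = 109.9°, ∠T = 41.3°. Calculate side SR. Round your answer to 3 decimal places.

The third angle is ∠S = 180° − ∠R − ∠T = 28.80°.
Law of sines: SR = TS·sin T/sin R ≈ 72.297.

72.297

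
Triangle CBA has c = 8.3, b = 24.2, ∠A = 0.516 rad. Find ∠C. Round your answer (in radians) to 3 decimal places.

By the law of cosines, a² = c² + b² − 2·c·b·cos A = 305.11, so a ≈ 17.468.
Law of cosines again: cos C = (b² + a² − c²)/(2·b·a) ≈ 0.97213, so ∠C ≈ 0.237 rad.

0.237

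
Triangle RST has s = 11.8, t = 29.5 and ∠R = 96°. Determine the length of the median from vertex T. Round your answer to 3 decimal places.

By the law of cosines, r² = s² + t² − 2·s·t·cos R = 1082.3, so r ≈ 32.898.
Median from T: ½√(2·r² + 2·s² − t²) ≈ 19.829.

19.829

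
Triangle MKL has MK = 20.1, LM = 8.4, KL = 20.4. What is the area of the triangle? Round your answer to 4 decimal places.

Semiperimeter s = (20.4 + 8.4 + 20.1)/2 = 24.45.
Heron's formula: area = √(24.45·4.05·16.05·4.35) ≈ 83.147.

83.1475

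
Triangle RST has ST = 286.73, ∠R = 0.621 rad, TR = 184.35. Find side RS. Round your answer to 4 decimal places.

Law of sines: sin S = TR·sin R/ST ≈ 0.37409.
Since ST ≥ TR, only the acute value applies: ∠S ≈ 0.383 rad.
Then ∠T = π − ∠R − ∠S ≈ 2.137 rad.
Law of sines gives RS = ST·sin T/sin R ≈ 415.84.

415.8421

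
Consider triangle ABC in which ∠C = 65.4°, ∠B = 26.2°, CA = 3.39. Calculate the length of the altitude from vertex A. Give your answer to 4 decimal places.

3.0823

The third angle is ∠A = 180° − ∠B − ∠C = 88.40°.
Law of sines: BC = CA·sin A/sin B ≈ 7.6753.
Law of sines: AB = CA·sin C/sin B ≈ 6.9814.
Area = ½·CA·BC·sin C ≈ 11.829.
The altitude from A has length 2·area/BC ≈ 3.0823.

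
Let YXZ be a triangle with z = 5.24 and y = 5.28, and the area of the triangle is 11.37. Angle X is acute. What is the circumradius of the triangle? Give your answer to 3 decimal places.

R ≈ 2.969

From area = ½·z·y·sin X, we get sin X = 2·area/(z·y) ≈ 0.82191.
Taking the acute solution, ∠X ≈ 55.28°.
Law of cosines then gives x ≈ 4.8802.
Circumradius = x/(2 sin X) ≈ 2.9688.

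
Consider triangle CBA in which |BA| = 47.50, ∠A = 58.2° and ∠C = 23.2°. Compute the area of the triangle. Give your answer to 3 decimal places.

2406.459

The third angle is ∠B = 180° − ∠A − ∠C = 98.60°.
Law of sines: |AC| = |BA|·sin B/sin C ≈ 119.22.
Law of sines: |CB| = |BA|·sin A/sin C ≈ 102.48.
Area = ½·|BA|·|AC|·sin A ≈ 2406.5.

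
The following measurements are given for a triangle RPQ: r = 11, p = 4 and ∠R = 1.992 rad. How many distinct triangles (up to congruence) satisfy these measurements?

1

p·sin R = 4·sin(1.992 rad) ≈ 3.65.
Since ∠R is not acute, a triangle exists only if r > p; here r > p, so there is exactly one triangle.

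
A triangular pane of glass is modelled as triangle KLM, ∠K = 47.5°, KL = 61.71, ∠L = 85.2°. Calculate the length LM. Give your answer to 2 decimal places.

61.91

The third angle is ∠M = 180° − ∠K − ∠L = 47.30°.
Law of sines: LM = KL·sin K/sin M ≈ 61.908.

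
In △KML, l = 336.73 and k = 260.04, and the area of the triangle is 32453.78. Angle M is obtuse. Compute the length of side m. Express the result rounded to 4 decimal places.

546.4019

From area = ½·l·k·sin M, we get sin M = 2·area/(l·k) ≈ 0.74126.
Taking the obtuse solution, ∠M ≈ 132.16°.
Law of cosines then gives m ≈ 546.4.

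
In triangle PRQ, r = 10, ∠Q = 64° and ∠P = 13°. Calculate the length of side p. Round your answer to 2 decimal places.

The third angle is ∠R = 180° − ∠Q − ∠P = 103.00°.
Law of sines: p = r·sin P/sin R ≈ 2.3087.

2.31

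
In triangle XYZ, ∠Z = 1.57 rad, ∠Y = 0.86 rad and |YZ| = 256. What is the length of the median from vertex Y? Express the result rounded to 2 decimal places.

m_Y ≈ 295.87

The third angle is ∠X = π − ∠Y − ∠Z = 0.712 rad.
Law of sines: |ZX| = |YZ|·sin Y/sin X ≈ 297.08.
Law of sines: |XY| = |YZ|·sin Z/sin X ≈ 392.01.
Median from Y: ½√(2·|XY|² + 2·|YZ|² − |ZX|²) ≈ 295.87.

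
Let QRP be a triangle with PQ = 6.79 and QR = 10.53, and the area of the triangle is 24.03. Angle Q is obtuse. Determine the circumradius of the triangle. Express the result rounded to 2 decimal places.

12.06

From area = ½·PQ·QR·sin Q, we get sin Q = 2·area/(PQ·QR) ≈ 0.67218.
Taking the obtuse solution, ∠Q ≈ 137.76°.
Law of cosines then gives RP ≈ 16.213.
Circumradius = RP/(2 sin Q) ≈ 12.06.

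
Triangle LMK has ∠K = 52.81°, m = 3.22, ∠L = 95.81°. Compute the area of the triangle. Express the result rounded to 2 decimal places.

The third angle is ∠M = 180° − ∠K − ∠L = 31.38°.
Law of sines: l = m·sin L/sin M ≈ 6.1521.
Law of sines: k = m·sin K/sin M ≈ 4.9263.
Area = ½·m·l·sin K ≈ 7.8906.

7.89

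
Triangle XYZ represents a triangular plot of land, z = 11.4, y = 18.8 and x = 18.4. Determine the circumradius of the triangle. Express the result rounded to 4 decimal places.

R ≈ 9.7750

By the law of cosines, cos X = (y² + z² − x²) / (2·y·z) ≈ 0.33791, so ∠X ≈ 70.25°.
Circumradius = x/(2 sin X) ≈ 9.775.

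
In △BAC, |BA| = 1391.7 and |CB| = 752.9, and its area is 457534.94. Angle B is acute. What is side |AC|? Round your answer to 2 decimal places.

From area = ½·|CB|·|BA|·sin B, we get sin B = 2·area/(|CB|·|BA|) ≈ 0.87332.
Taking the acute solution, ∠B ≈ 60.85°.
Law of cosines then gives |AC| ≈ 1217.7.

1217.70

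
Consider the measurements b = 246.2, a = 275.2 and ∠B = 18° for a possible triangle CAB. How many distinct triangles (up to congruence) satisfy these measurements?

a·sin B = 275.2·sin(18°) ≈ 85.04.
Since a sin B < b < a (85.04 < 246.2 < 275.2), two triangles exist.

2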